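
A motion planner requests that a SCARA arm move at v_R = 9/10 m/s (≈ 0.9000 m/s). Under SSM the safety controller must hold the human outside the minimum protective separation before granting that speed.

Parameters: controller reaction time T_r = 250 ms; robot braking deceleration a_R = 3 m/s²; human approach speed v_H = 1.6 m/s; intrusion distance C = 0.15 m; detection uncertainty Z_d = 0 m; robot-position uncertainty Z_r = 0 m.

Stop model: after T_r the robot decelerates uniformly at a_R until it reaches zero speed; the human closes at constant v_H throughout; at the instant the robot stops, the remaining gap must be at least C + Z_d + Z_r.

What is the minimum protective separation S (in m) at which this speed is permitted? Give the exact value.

S_min = 139/100 m = 1.3900 m

T_s = v_R/a_R = (9/10)/3 = 0.3000 s
robot covers v_R·T_r = 0.9000·0.2500 = 0.2250 m before braking
braking distance = 0.9000²/(2·3.0000) = 0.1350 m
human over T_r+T_s: 1.6000·(0.2500+0.3000) = 0.8800 m
C+Z_d+Z_r = 0.1500+0.0000+0.0000 = 0.1500 m
S_min ≈ 0.2250+0.1350+0.8800+0.1500  ⇒  S_min = 139/100 m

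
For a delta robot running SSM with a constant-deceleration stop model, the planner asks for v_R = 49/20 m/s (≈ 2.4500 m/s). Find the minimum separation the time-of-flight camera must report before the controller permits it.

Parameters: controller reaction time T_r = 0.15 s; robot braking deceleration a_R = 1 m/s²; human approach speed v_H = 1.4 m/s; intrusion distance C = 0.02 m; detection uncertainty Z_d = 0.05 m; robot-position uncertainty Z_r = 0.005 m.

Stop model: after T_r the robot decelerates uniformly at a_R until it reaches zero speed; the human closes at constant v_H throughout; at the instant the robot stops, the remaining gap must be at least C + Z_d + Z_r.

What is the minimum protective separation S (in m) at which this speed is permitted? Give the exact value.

S_min = 5667/800 m = 7.0838 m

T_s = v_R/a_R = (49/20)/1 = 2.4500 s
robot covers v_R·T_r = 2.4500·0.1500 = 0.3675 m before braking
robot under decel: 2.4500²/(2·1.0000) = 3.0013 m
human over T_r+T_s: 1.4000·(0.1500+2.4500) = 3.6400 m
residual clearance needed = 0.0200+0.0500+0.0050 = 0.0750 m
S_min ≈ 0.3675+3.0013+3.6400+0.0750  ⇒  S_min = 5667/800 m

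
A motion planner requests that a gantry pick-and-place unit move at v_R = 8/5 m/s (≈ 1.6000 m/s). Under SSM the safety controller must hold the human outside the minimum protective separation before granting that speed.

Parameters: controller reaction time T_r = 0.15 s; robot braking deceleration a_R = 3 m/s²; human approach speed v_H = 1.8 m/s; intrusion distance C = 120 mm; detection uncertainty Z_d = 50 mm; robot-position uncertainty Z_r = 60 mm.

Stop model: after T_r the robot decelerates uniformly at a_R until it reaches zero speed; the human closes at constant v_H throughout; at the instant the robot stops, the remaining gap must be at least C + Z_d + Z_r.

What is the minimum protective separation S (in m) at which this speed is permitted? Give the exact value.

T_s = v_R/a_R = (8/5)/3 = 0.5333 s
reaction-phase robot travel = 1.6000·0.1500 = 0.2400 m
braking distance = 1.6000²/(2·3.0000) = 0.4267 m
person approaches 1.8000·(0.1500+0.5333) = 1.2300 m
margins: 0.1200+0.0500+0.0600 = 0.2300 m
S_min ≈ 0.2400+0.4267+1.2300+0.2300  ⇒  S_min = 319/150 m

S_min = 319/150 m = 2.1267 m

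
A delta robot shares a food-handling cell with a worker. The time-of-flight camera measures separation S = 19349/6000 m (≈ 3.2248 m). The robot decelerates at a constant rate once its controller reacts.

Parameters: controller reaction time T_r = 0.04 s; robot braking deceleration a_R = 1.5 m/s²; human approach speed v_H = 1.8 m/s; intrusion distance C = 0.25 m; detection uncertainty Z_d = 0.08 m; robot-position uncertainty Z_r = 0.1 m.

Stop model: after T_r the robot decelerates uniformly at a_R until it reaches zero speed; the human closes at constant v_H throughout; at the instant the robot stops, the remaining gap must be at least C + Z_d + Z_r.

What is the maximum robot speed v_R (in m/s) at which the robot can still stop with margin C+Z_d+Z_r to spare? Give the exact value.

v_R_max = 31/20 m/s = 1.5500 m/s

at the boundary: (1/3)·v² + (31/25)·v + (-16337/6000) = 0
  disc = (31/25)² − 4·(1/3)·(-16337/6000) = 116281/22500 ; √disc = 341/150
  v_R = (−(31/25) + 341/150) / (2·(1/3)) = 31/20 m/s
check:
stop time T_s = (31/20)/(3/2) = 1.0333 s
robot in T_r: 1.5500·0.0400 = 0.0620 m
braking distance = 1.5500²/(2·1.5000) = 0.8008 m
human closes 1.8000·1.0733 = 1.9320 m
margins: 0.2500+0.0800+0.1000 = 0.4300 m
sum ≈ 0.0620+0.8008+1.9320+0.4300 ≈ 3.2248 m = S ✓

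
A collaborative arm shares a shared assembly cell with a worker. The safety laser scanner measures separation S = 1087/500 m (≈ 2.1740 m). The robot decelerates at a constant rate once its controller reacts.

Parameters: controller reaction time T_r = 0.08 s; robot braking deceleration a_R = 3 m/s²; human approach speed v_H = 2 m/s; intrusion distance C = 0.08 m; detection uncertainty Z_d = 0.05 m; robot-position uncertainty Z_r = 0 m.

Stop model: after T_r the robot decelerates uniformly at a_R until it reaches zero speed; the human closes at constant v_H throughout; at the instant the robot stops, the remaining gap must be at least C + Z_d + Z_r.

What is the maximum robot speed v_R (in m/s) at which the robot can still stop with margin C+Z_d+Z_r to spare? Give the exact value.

v_R_max = 9/5 m/s = 1.8000 m/s

collect terms ⇒ (1/6)·v_R² + (56/75)·v_R + (-471/250) = 0
  disc = (56/75)² − 4·(1/6)·(-471/250) = 10201/5625 ; √disc = 101/75
  v_R = (−(56/75) + 101/75) / (2·(1/6)) = 9/5 m/s
check:
stop time T_s = (9/5)/3 = 0.6000 s
robot in T_r: 1.8000·0.0800 = 0.1440 m
braking distance = 1.8000²/(2·3.0000) = 0.5400 m
human closes 2.0000·0.6800 = 1.3600 m
margins: 0.0800+0.0500+0.0000 = 0.1300 m
sum ≈ 0.1440+0.5400+1.3600+0.1300 ≈ 2.1740 m = S ✓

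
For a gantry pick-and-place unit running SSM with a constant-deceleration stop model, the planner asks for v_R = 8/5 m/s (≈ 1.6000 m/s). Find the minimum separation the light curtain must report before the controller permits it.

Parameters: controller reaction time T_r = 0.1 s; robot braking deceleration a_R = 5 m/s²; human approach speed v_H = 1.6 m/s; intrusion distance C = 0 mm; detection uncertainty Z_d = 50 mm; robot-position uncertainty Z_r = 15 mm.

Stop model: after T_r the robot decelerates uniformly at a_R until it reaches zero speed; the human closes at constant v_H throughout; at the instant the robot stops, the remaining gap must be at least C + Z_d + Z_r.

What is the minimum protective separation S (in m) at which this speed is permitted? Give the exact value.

stop time T_s = (8/5)/5 = 0.3200 s
reaction-phase robot travel = 1.6000·0.1000 = 0.1600 m
robot covers 1.6000·0.3200 − ½·5.0000·0.3200² = 0.2560 m while stopping
human over T_r+T_s: 1.6000·(0.1000+0.3200) = 0.6720 m
C+Z_d+Z_r = 0.0000+0.0500+0.0150 = 0.0650 m
S_min ≈ 0.1600+0.2560+0.6720+0.0650  ⇒  S_min = 1153/1000 m

S_min = 1153/1000 m = 1.1530 m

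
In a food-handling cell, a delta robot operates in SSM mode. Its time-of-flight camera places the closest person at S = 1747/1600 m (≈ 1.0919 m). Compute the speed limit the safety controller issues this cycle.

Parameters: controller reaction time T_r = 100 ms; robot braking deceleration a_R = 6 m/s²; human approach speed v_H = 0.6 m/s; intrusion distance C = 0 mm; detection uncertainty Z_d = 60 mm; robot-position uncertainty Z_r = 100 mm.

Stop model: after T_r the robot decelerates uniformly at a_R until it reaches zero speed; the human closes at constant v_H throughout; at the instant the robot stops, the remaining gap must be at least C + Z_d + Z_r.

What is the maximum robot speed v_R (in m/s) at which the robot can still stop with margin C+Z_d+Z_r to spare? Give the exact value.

at the boundary: (1/12)·v² + (1/5)·v + (-279/320) = 0
  disc = (1/5)² − 4·(1/12)·(-279/320) = 529/1600 ; √disc = 23/40
  v_R = (−(1/5) + 23/40) / (2·(1/12)) = 9/4 m/s
check:
stop time T_s = (9/4)/6 = 0.3750 s
robot in T_r: 2.2500·0.1000 = 0.2250 m
robot covers 2.2500·0.3750 − ½·6.0000·0.3750² = 0.4219 m while stopping
person approaches 0.6000·(0.1000+0.3750) = 0.2850 m
margins: 0.0000+0.0600+0.1000 = 0.1600 m
sum ≈ 0.2250+0.4219+0.2850+0.1600 ≈ 1.0919 m = S ✓

v_R_max = 9/4 m/s = 2.2500 m/s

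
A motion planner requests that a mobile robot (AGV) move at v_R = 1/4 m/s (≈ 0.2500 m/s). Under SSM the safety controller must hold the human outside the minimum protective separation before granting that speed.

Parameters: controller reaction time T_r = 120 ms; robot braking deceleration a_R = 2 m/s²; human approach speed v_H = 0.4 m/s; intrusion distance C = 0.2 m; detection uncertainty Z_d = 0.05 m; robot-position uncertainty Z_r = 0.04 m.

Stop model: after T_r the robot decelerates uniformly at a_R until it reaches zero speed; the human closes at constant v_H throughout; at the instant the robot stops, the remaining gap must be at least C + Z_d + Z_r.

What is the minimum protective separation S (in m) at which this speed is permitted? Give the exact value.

braking lasts T_s = (1/4)/2 = 0.1250 s
robot covers v_R·T_r = 0.2500·0.1200 = 0.0300 m before braking
robot under decel: 0.2500²/(2·2.0000) = 0.0156 m
human over T_r+T_s: 0.4000·(0.1200+0.1250) = 0.0980 m
residual clearance needed = 0.2000+0.0500+0.0400 = 0.2900 m
S_min ≈ 0.0300+0.0156+0.0980+0.2900  ⇒  S_min = 3469/8000 m

S_min = 3469/8000 m = 0.4336 m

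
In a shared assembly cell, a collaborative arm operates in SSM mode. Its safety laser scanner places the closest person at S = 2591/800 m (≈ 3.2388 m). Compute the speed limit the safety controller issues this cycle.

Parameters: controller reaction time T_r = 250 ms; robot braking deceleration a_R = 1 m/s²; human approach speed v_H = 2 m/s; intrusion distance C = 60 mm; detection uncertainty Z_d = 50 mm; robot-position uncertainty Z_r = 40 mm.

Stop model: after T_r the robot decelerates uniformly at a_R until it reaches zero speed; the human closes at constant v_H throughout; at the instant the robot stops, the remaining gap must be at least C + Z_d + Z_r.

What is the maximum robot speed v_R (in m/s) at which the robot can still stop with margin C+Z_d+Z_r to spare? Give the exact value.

at the boundary: (1/2)·v² + (9/4)·v + (-2071/800) = 0
  disc = (9/4)² − 4·(1/2)·(-2071/800) = 256/25 ; √disc = 16/5
  v_R = (−(9/4) + 16/5) / (2·(1/2)) = 19/20 m/s
check:
T_s = v_R/a_R = (19/20)/1 = 0.9500 s
robot in T_r: 0.9500·0.2500 = 0.2375 m
braking distance = 0.9500²/(2·1.0000) = 0.4512 m
person approaches 2.0000·(0.2500+0.9500) = 2.4000 m
residual clearance needed = 0.0600+0.0500+0.0400 = 0.1500 m
sum ≈ 0.2375+0.4512+2.4000+0.1500 ≈ 3.2388 m = S ✓

v_R_max = 19/20 m/s = 0.9500 m/s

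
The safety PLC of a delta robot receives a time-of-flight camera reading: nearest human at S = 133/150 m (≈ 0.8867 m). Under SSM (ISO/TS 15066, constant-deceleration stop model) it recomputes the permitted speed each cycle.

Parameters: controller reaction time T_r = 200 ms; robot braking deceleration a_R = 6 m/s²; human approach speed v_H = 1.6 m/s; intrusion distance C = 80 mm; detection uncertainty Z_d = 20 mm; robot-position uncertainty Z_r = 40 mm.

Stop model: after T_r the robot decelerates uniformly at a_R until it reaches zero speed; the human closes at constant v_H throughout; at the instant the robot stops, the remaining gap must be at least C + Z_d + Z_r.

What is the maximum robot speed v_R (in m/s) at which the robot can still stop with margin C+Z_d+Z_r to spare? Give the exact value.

v_R_max = 4/5 m/s = 0.8000 m/s

at the boundary: (1/12)·v² + (7/15)·v + (-32/75) = 0
  disc = (7/15)² − 4·(1/12)·(-32/75) = 9/25 ; √disc = 3/5
  v_R = (−(7/15) + 3/5) / (2·(1/12)) = 4/5 m/s
check:
stop time T_s = (4/5)/6 = 0.1333 s
reaction-phase robot travel = 0.8000·0.2000 = 0.1600 m
robot covers 0.8000·0.1333 − ½·6.0000·0.1333² = 0.0533 m while stopping
human closes 1.6000·0.3333 = 0.5333 m
residual clearance needed = 0.0800+0.0200+0.0400 = 0.1400 m
sum ≈ 0.1600+0.0533+0.5333+0.1400 ≈ 0.8867 m = S ✓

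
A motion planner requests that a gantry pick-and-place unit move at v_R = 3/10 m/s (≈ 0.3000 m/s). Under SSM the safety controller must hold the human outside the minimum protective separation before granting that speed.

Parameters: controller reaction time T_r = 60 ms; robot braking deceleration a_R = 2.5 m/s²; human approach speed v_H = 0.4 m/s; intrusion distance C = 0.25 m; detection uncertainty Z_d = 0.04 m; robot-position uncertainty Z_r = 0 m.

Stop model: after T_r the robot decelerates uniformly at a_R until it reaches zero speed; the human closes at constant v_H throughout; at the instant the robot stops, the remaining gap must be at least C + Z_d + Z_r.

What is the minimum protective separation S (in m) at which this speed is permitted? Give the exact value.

stop time T_s = (3/10)/(5/2) = 0.1200 s
robot in T_r: 0.3000·0.0600 = 0.0180 m
robot covers 0.3000·0.1200 − ½·2.5000·0.1200² = 0.0180 m while stopping
human closes 0.4000·0.1800 = 0.0720 m
residual clearance needed = 0.2500+0.0400+0.0000 = 0.2900 m
S_min ≈ 0.0180+0.0180+0.0720+0.2900  ⇒  S_min = 199/500 m

S_min = 199/500 m = 0.3980 m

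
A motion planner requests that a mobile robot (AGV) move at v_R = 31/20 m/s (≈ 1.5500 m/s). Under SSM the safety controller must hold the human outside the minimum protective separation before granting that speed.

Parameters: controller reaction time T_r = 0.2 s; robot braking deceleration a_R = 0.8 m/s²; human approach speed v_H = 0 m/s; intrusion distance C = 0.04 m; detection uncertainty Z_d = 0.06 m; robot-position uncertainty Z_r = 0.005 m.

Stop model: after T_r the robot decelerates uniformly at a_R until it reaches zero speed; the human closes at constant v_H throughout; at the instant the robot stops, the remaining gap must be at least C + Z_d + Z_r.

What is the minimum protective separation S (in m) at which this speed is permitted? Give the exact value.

braking lasts T_s = (31/20)/(4/5) = 1.9375 s
reaction-phase robot travel = 1.5500·0.2000 = 0.3100 m
braking distance = 1.5500²/(2·0.8000) = 1.5016 m
human over T_r+T_s: 0.0000·(0.2000+1.9375) = 0.0000 m
margins: 0.0400+0.0600+0.0050 = 0.1050 m
S_min ≈ 0.3100+1.5016+0.0000+0.1050  ⇒  S_min = 6133/3200 m

S_min = 6133/3200 m = 1.9166 m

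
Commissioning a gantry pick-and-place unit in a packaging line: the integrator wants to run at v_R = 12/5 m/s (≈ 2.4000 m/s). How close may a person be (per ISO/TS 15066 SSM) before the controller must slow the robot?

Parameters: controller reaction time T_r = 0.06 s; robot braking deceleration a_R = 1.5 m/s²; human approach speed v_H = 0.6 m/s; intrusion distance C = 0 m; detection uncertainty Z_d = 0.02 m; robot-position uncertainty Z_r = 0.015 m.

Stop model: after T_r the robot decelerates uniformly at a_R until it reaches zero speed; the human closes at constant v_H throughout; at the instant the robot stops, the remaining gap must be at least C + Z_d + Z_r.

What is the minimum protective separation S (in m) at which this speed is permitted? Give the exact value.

stop time T_s = (12/5)/(3/2) = 1.6000 s
reaction-phase robot travel = 2.4000·0.0600 = 0.1440 m
robot under decel: 2.4000²/(2·1.5000) = 1.9200 m
person approaches 0.6000·(0.0600+1.6000) = 0.9960 m
residual clearance needed = 0.0000+0.0200+0.0150 = 0.0350 m
S_min ≈ 0.1440+1.9200+0.9960+0.0350  ⇒  S_min = 619/200 m

S_min = 619/200 m = 3.0950 m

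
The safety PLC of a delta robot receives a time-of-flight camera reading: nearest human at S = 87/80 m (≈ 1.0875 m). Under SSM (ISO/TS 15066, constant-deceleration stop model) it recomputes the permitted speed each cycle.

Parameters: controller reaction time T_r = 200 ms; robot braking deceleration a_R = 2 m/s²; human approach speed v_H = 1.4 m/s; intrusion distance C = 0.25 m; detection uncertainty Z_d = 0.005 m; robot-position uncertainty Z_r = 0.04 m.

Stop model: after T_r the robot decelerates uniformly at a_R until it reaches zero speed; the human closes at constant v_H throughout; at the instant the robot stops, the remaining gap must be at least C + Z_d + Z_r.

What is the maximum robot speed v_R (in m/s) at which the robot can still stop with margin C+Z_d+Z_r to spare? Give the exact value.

at the boundary: (1/4)·v² + (9/10)·v + (-41/80) = 0
  disc = (9/10)² − 4·(1/4)·(-41/80) = 529/400 ; √disc = 23/20
  v_R = (−(9/10) + 23/20) / (2·(1/4)) = 1/2 m/s
check:
stop time T_s = (1/2)/2 = 0.2500 s
robot in T_r: 0.5000·0.2000 = 0.1000 m
robot covers 0.5000·0.2500 − ½·2.0000·0.2500² = 0.0625 m while stopping
human over T_r+T_s: 1.4000·(0.2000+0.2500) = 0.6300 m
residual clearance needed = 0.2500+0.0050+0.0400 = 0.2950 m
sum ≈ 0.1000+0.0625+0.6300+0.2950 ≈ 1.0875 m = S ✓

v_R_max = 1/2 m/s = 0.5000 m/s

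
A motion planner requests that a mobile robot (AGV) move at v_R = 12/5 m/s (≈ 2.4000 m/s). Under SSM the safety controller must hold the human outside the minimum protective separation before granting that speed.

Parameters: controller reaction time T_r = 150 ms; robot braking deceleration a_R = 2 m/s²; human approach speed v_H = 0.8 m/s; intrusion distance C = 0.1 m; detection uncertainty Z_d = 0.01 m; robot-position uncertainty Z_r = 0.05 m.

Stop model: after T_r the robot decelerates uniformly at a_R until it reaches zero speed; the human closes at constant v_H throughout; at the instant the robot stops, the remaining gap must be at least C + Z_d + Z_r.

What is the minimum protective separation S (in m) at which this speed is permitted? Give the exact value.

stop time T_s = (12/5)/2 = 1.2000 s
robot in T_r: 2.4000·0.1500 = 0.3600 m
braking distance = 2.4000²/(2·2.0000) = 1.4400 m
human closes 0.8000·1.3500 = 1.0800 m
C+Z_d+Z_r = 0.1000+0.0100+0.0500 = 0.1600 m
S_min ≈ 0.3600+1.4400+1.0800+0.1600  ⇒  S_min = 76/25 m

S_min = 76/25 m = 3.0400 m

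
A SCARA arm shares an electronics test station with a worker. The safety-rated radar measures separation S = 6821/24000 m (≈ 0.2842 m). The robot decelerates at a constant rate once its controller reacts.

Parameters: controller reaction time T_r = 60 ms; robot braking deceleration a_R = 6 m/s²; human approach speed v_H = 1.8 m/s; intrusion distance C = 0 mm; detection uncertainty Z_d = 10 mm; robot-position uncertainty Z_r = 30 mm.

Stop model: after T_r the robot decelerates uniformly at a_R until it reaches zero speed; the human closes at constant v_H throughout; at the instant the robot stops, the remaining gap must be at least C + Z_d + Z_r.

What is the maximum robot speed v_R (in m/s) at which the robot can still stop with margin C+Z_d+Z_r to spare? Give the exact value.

v_R_max = 7/20 m/s = 0.3500 m/s

quadratic (1/12)·v² + (9/25)·v + (-3269/24000) = 0
  disc = (9/25)² − 4·(1/12)·(-3269/24000) = 63001/360000 ; √disc = 251/600
  v_R = (−(9/25) + 251/600) / (2·(1/12)) = 7/20 m/s
check:
stop time T_s = (7/20)/6 = 0.0583 s
robot covers v_R·T_r = 0.3500·0.0600 = 0.0210 m before braking
braking distance = 0.3500²/(2·6.0000) = 0.0102 m
person approaches 1.8000·(0.0600+0.0583) = 0.2130 m
residual clearance needed = 0.0000+0.0100+0.0300 = 0.0400 m
sum ≈ 0.0210+0.0102+0.2130+0.0400 ≈ 0.2842 m = S ✓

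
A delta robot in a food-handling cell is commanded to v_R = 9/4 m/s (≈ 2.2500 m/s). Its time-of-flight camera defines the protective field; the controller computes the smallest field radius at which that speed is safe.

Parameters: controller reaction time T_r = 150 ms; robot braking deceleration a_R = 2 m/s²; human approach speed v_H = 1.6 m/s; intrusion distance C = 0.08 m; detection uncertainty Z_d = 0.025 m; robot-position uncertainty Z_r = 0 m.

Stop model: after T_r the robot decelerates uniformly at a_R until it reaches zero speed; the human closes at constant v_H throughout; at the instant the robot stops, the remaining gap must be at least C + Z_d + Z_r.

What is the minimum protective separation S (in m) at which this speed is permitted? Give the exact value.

S_min = 5997/1600 m = 3.7481 m

braking lasts T_s = (9/4)/2 = 1.1250 s
robot covers v_R·T_r = 2.2500·0.1500 = 0.3375 m before braking
braking distance = 2.2500²/(2·2.0000) = 1.2656 m
human closes 1.6000·1.2750 = 2.0400 m
margins: 0.0800+0.0250+0.0000 = 0.1050 m
S_min ≈ 0.3375+1.2656+2.0400+0.1050  ⇒  S_min = 5997/1600 m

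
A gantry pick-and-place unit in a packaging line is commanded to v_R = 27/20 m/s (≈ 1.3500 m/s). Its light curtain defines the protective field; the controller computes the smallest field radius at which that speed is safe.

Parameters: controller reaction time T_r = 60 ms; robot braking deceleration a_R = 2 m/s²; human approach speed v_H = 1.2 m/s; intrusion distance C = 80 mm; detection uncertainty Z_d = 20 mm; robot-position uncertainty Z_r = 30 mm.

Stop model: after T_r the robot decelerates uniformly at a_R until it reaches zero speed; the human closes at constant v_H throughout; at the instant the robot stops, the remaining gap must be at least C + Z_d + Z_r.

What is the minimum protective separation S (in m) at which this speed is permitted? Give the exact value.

S_min = 12389/8000 m = 1.5486 m

braking lasts T_s = (27/20)/2 = 0.6750 s
robot covers v_R·T_r = 1.3500·0.0600 = 0.0810 m before braking
robot covers 1.3500·0.6750 − ½·2.0000·0.6750² = 0.4556 m while stopping
human closes 1.2000·0.7350 = 0.8820 m
C+Z_d+Z_r = 0.0800+0.0200+0.0300 = 0.1300 m
S_min ≈ 0.0810+0.4556+0.8820+0.1300  ⇒  S_min = 12389/8000 m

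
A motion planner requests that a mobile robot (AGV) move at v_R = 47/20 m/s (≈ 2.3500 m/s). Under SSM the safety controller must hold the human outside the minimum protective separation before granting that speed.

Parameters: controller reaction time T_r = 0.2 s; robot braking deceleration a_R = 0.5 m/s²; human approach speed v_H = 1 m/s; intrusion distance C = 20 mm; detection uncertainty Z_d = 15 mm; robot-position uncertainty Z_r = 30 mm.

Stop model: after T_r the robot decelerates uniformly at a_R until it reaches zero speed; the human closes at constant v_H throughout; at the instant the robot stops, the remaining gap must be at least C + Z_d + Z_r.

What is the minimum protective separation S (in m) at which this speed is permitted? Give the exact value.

stop time T_s = (47/20)/(1/2) = 4.7000 s
reaction-phase robot travel = 2.3500·0.2000 = 0.4700 m
robot under decel: 2.3500²/(2·0.5000) = 5.5225 m
human over T_r+T_s: 1.0000·(0.2000+4.7000) = 4.9000 m
C+Z_d+Z_r = 0.0200+0.0150+0.0300 = 0.0650 m
S_min ≈ 0.4700+5.5225+4.9000+0.0650  ⇒  S_min = 4383/400 m

S_min = 4383/400 m = 10.9575 m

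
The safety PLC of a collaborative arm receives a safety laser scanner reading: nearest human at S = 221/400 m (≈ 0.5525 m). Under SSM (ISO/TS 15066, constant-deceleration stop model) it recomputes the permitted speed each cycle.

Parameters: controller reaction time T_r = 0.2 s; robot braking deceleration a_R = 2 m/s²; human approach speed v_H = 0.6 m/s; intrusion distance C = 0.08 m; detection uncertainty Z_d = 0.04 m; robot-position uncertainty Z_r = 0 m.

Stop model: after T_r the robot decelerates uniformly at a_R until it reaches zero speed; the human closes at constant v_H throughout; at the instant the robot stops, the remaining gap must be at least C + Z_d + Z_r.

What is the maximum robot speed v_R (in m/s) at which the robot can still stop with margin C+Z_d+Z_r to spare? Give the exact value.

quadratic (1/4)·v² + (1/2)·v + (-5/16) = 0
  disc = (1/2)² − 4·(1/4)·(-5/16) = 9/16 ; √disc = 3/4
  v_R = (−(1/2) + 3/4) / (2·(1/4)) = 1/2 m/s
check:
stop time T_s = (1/2)/2 = 0.2500 s
robot in T_r: 0.5000·0.2000 = 0.1000 m
robot under decel: 0.5000²/(2·2.0000) = 0.0625 m
person approaches 0.6000·(0.2000+0.2500) = 0.2700 m
margins: 0.0800+0.0400+0.0000 = 0.1200 m
sum ≈ 0.1000+0.0625+0.2700+0.1200 ≈ 0.5525 m = S ✓

v_R_max = 1/2 m/s = 0.5000 m/s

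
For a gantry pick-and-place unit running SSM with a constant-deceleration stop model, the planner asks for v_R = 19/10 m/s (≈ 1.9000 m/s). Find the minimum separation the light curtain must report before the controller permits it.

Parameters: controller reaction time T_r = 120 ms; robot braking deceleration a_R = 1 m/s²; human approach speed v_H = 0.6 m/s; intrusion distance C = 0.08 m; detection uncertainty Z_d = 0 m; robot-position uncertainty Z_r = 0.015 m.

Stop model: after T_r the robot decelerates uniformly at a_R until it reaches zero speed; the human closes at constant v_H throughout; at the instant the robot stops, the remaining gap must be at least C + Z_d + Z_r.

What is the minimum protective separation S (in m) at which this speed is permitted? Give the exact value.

T_s = v_R/a_R = (19/10)/1 = 1.9000 s
robot covers v_R·T_r = 1.9000·0.1200 = 0.2280 m before braking
braking distance = 1.9000²/(2·1.0000) = 1.8050 m
human closes 0.6000·2.0200 = 1.2120 m
margins: 0.0800+0.0000+0.0150 = 0.0950 m
S_min ≈ 0.2280+1.8050+1.2120+0.0950  ⇒  S_min = 167/50 m

S_min = 167/50 m = 3.3400 m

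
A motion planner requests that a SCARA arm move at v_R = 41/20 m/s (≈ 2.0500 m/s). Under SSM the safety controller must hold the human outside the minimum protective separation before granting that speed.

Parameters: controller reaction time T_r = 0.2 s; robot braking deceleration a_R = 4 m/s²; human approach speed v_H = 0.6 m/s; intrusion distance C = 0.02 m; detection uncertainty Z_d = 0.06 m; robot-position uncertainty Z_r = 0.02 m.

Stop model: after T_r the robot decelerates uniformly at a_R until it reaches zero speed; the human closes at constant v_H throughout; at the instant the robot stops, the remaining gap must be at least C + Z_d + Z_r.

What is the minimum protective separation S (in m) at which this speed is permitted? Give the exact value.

S_min = 4681/3200 m = 1.4628 m

braking lasts T_s = (41/20)/4 = 0.5125 s
robot in T_r: 2.0500·0.2000 = 0.4100 m
braking distance = 2.0500²/(2·4.0000) = 0.5253 m
human over T_r+T_s: 0.6000·(0.2000+0.5125) = 0.4275 m
residual clearance needed = 0.0200+0.0600+0.0200 = 0.1000 m
S_min ≈ 0.4100+0.5253+0.4275+0.1000  ⇒  S_min = 4681/3200 m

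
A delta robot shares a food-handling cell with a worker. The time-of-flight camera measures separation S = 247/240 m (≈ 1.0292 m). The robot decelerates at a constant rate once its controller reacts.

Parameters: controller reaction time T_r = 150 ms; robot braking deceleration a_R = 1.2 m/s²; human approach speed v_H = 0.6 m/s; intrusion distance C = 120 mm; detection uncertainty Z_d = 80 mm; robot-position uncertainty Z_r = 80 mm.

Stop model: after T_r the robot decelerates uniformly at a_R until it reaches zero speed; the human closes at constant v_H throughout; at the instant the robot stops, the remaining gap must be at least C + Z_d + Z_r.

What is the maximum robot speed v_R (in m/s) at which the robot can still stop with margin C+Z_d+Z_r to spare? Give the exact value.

collect terms ⇒ (5/12)·v_R² + (13/20)·v_R + (-791/1200) = 0
  disc = (13/20)² − 4·(5/12)·(-791/1200) = 1369/900 ; √disc = 37/30
  v_R = (−(13/20) + 37/30) / (2·(5/12)) = 7/10 m/s
check:
stop time T_s = (7/10)/(6/5) = 0.5833 s
robot in T_r: 0.7000·0.1500 = 0.1050 m
robot covers 0.7000·0.5833 − ½·1.2000·0.5833² = 0.2042 m while stopping
human over T_r+T_s: 0.6000·(0.1500+0.5833) = 0.4400 m
margins: 0.1200+0.0800+0.0800 = 0.2800 m
sum ≈ 0.1050+0.2042+0.4400+0.2800 ≈ 1.0292 m = S ✓

v_R_max = 7/10 m/s = 0.7000 m/s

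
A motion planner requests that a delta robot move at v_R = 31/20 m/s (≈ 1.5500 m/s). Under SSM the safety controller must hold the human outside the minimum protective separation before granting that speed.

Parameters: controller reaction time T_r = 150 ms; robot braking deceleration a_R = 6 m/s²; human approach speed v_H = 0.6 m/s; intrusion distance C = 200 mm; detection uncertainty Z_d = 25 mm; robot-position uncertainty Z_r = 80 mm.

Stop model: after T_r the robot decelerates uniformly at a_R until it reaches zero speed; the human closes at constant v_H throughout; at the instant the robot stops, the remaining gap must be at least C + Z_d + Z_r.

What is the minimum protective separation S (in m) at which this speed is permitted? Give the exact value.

S_min = 4717/4800 m = 0.9827 m

stop time T_s = (31/20)/6 = 0.2583 s
robot covers v_R·T_r = 1.5500·0.1500 = 0.2325 m before braking
robot under decel: 1.5500²/(2·6.0000) = 0.2002 m
person approaches 0.6000·(0.1500+0.2583) = 0.2450 m
residual clearance needed = 0.2000+0.0250+0.0800 = 0.3050 m
S_min ≈ 0.2325+0.2002+0.2450+0.3050  ⇒  S_min = 4717/4800 m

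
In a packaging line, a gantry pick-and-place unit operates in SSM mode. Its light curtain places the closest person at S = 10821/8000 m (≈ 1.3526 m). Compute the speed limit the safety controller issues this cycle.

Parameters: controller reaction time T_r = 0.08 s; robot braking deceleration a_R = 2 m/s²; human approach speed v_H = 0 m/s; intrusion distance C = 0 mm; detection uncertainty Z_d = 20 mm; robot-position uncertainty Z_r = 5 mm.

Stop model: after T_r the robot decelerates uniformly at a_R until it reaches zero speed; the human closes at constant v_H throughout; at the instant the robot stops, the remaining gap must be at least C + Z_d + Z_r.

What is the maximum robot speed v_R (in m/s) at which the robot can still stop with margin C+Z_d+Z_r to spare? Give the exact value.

v_R_max = 43/20 m/s = 2.1500 m/s

at the boundary: (1/4)·v² + (2/25)·v + (-10621/8000) = 0
  disc = (2/25)² − 4·(1/4)·(-10621/8000) = 53361/40000 ; √disc = 231/200
  v_R = (−(2/25) + 231/200) / (2·(1/4)) = 43/20 m/s
check:
braking lasts T_s = (43/20)/2 = 1.0750 s
robot in T_r: 2.1500·0.0800 = 0.1720 m
robot covers 2.1500·1.0750 − ½·2.0000·1.0750² = 1.1556 m while stopping
person approaches 0.0000·(0.0800+1.0750) = 0.0000 m
C+Z_d+Z_r = 0.0000+0.0200+0.0050 = 0.0250 m
sum ≈ 0.1720+1.1556+0.0000+0.0250 ≈ 1.3526 m = S ✓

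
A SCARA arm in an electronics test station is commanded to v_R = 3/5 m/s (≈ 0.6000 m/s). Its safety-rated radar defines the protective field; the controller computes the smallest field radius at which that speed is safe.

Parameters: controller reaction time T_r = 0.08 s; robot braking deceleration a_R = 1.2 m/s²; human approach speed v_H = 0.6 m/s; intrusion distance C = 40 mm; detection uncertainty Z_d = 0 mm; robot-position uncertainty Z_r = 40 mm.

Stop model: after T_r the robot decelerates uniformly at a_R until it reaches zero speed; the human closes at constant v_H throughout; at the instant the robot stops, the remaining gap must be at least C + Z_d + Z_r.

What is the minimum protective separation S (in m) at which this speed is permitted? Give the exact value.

S_min = 313/500 m = 0.6260 m

T_s = v_R/a_R = (3/5)/(6/5) = 0.5000 s
reaction-phase robot travel = 0.6000·0.0800 = 0.0480 m
robot under decel: 0.6000²/(2·1.2000) = 0.1500 m
person approaches 0.6000·(0.0800+0.5000) = 0.3480 m
C+Z_d+Z_r = 0.0400+0.0000+0.0400 = 0.0800 m
S_min ≈ 0.0480+0.1500+0.3480+0.0800  ⇒  S_min = 313/500 m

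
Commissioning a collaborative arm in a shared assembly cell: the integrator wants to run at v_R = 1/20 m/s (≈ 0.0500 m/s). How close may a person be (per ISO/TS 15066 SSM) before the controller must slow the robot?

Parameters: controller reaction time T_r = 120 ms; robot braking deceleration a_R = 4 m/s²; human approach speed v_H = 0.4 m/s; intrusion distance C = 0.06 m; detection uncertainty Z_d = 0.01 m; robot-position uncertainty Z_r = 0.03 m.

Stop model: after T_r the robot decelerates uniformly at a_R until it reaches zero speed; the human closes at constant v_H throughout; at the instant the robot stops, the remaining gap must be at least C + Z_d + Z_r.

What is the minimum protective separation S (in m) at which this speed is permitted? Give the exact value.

S_min = 2549/16000 m = 0.1593 m

braking lasts T_s = (1/20)/4 = 0.0125 s
robot covers v_R·T_r = 0.0500·0.1200 = 0.0060 m before braking
braking distance = 0.0500²/(2·4.0000) = 0.0003 m
person approaches 0.4000·(0.1200+0.0125) = 0.0530 m
margins: 0.0600+0.0100+0.0300 = 0.1000 m
S_min ≈ 0.0060+0.0003+0.0530+0.1000  ⇒  S_min = 2549/16000 m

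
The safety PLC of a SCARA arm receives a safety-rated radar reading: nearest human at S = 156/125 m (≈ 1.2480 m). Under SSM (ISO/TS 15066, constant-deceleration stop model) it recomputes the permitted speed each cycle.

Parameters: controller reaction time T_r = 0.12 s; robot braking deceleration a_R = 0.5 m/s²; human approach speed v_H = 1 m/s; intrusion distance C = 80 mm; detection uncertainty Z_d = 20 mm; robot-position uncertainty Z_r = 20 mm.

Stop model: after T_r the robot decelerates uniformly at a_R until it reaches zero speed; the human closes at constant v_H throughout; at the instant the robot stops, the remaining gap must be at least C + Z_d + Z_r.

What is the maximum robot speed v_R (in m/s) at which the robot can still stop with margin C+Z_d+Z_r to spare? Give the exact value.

collect terms ⇒ (1)·v_R² + (53/25)·v_R + (-126/125) = 0
  disc = (53/25)² − 4·(1)·(-126/125) = 5329/625 ; √disc = 73/25
  v_R = (−(53/25) + 73/25) / (2·(1)) = 2/5 m/s
check:
T_s = v_R/a_R = (2/5)/(1/2) = 0.8000 s
reaction-phase robot travel = 0.4000·0.1200 = 0.0480 m
robot under decel: 0.4000²/(2·0.5000) = 0.1600 m
human closes 1.0000·0.9200 = 0.9200 m
residual clearance needed = 0.0800+0.0200+0.0200 = 0.1200 m
sum ≈ 0.0480+0.1600+0.9200+0.1200 ≈ 1.2480 m = S ✓

v_R_max = 2/5 m/s = 0.4000 m/s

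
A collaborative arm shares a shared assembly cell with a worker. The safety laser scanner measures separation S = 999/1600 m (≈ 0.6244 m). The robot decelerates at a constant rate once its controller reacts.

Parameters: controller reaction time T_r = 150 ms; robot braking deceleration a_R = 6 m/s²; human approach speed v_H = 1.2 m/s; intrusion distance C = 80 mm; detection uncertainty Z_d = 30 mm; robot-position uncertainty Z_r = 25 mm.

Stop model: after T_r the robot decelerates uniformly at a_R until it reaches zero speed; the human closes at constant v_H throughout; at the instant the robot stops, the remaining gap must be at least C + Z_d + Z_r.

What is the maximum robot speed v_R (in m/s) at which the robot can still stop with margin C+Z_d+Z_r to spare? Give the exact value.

v_R_max = 3/4 m/s = 0.7500 m/s

at the boundary: (1/12)·v² + (7/20)·v + (-99/320) = 0
  disc = (7/20)² − 4·(1/12)·(-99/320) = 361/1600 ; √disc = 19/40
  v_R = (−(7/20) + 19/40) / (2·(1/12)) = 3/4 m/s
check:
braking lasts T_s = (3/4)/6 = 0.1250 s
robot in T_r: 0.7500·0.1500 = 0.1125 m
braking distance = 0.7500²/(2·6.0000) = 0.0469 m
human closes 1.2000·0.2750 = 0.3300 m
residual clearance needed = 0.0800+0.0300+0.0250 = 0.1350 m
sum ≈ 0.1125+0.0469+0.3300+0.1350 ≈ 0.6244 m = S ✓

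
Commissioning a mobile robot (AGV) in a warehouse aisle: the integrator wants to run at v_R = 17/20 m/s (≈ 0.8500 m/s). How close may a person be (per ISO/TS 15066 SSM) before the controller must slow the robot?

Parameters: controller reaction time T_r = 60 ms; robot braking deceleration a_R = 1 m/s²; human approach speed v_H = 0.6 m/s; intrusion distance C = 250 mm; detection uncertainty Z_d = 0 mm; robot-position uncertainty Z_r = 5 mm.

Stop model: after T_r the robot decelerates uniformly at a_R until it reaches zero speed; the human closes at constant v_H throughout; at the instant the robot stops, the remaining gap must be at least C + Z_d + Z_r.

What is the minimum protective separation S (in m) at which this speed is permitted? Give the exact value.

S_min = 4853/4000 m = 1.2132 m

T_s = v_R/a_R = (17/20)/1 = 0.8500 s
reaction-phase robot travel = 0.8500·0.0600 = 0.0510 m
robot under decel: 0.8500²/(2·1.0000) = 0.3613 m
human over T_r+T_s: 0.6000·(0.0600+0.8500) = 0.5460 m
margins: 0.2500+0.0000+0.0050 = 0.2550 m
S_min ≈ 0.0510+0.3613+0.5460+0.2550  ⇒  S_min = 4853/4000 m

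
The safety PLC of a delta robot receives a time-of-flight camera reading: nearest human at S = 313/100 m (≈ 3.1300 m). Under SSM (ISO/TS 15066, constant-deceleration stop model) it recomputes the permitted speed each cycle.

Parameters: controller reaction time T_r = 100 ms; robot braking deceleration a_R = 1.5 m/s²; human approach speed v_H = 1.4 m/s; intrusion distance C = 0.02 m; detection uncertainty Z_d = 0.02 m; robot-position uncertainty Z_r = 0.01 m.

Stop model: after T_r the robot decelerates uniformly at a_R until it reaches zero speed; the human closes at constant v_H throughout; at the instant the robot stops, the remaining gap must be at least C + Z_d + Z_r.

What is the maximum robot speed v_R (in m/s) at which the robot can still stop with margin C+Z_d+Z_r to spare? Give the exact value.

at the boundary: (1/3)·v² + (31/30)·v + (-147/50) = 0
  disc = (31/30)² − 4·(1/3)·(-147/50) = 4489/900 ; √disc = 67/30
  v_R = (−(31/30) + 67/30) / (2·(1/3)) = 9/5 m/s
check:
braking lasts T_s = (9/5)/(3/2) = 1.2000 s
robot in T_r: 1.8000·0.1000 = 0.1800 m
braking distance = 1.8000²/(2·1.5000) = 1.0800 m
person approaches 1.4000·(0.1000+1.2000) = 1.8200 m
C+Z_d+Z_r = 0.0200+0.0200+0.0100 = 0.0500 m
sum ≈ 0.1800+1.0800+1.8200+0.0500 ≈ 3.1300 m = S ✓

v_R_max = 9/5 m/s = 1.8000 m/s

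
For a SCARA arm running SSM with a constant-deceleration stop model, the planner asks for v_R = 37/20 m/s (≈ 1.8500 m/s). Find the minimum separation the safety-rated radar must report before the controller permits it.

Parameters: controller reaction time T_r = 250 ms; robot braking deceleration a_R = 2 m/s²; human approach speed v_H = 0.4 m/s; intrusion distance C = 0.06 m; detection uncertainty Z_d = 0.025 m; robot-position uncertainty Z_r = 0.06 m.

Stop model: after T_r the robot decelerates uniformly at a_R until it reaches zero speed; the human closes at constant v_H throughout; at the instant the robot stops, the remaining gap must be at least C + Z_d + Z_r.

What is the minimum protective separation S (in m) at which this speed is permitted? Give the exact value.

braking lasts T_s = (37/20)/2 = 0.9250 s
robot in T_r: 1.8500·0.2500 = 0.4625 m
robot under decel: 1.8500²/(2·2.0000) = 0.8556 m
human closes 0.4000·1.1750 = 0.4700 m
margins: 0.0600+0.0250+0.0600 = 0.1450 m
S_min ≈ 0.4625+0.8556+0.4700+0.1450  ⇒  S_min = 3093/1600 m

S_min = 3093/1600 m = 1.9331 m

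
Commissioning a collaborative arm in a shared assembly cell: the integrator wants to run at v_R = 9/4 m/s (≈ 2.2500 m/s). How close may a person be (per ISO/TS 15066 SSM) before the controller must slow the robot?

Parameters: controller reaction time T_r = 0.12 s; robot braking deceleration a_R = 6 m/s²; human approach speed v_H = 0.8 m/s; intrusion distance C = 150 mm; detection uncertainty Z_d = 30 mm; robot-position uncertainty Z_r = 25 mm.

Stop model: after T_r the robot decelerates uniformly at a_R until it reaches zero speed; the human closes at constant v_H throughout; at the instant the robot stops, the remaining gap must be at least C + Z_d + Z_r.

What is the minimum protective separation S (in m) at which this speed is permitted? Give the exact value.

stop time T_s = (9/4)/6 = 0.3750 s
reaction-phase robot travel = 2.2500·0.1200 = 0.2700 m
robot covers 2.2500·0.3750 − ½·6.0000·0.3750² = 0.4219 m while stopping
person approaches 0.8000·(0.1200+0.3750) = 0.3960 m
margins: 0.1500+0.0300+0.0250 = 0.2050 m
S_min ≈ 0.2700+0.4219+0.3960+0.2050  ⇒  S_min = 10343/8000 m

S_min = 10343/8000 m = 1.2929 m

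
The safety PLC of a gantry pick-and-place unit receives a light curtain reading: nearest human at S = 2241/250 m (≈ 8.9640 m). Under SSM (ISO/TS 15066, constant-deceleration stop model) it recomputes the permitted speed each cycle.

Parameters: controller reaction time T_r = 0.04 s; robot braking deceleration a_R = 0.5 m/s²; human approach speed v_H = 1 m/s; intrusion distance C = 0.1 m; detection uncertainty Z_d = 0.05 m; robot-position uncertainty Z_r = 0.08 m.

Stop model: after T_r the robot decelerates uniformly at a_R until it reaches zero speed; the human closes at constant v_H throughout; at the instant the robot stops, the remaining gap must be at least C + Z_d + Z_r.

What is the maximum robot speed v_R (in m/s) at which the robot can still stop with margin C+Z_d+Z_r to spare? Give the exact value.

v_R_max = 21/10 m/s = 2.1000 m/s

at the boundary: (1)·v² + (51/25)·v + (-4347/500) = 0
  disc = (51/25)² − 4·(1)·(-4347/500) = 24336/625 ; √disc = 156/25
  v_R = (−(51/25) + 156/25) / (2·(1)) = 21/10 m/s
check:
braking lasts T_s = (21/10)/(1/2) = 4.2000 s
reaction-phase robot travel = 2.1000·0.0400 = 0.0840 m
robot covers 2.1000·4.2000 − ½·0.5000·4.2000² = 4.4100 m while stopping
human closes 1.0000·4.2400 = 4.2400 m
margins: 0.1000+0.0500+0.0800 = 0.2300 m
sum ≈ 0.0840+4.4100+4.2400+0.2300 ≈ 8.9640 m = S ✓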